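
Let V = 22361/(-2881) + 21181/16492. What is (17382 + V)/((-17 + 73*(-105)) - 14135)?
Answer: -825571067513/1036600982284 ≈ -0.79642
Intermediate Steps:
V = -307755151/47513452 (V = 22361*(-1/2881) + 21181*(1/16492) = -22361/2881 + 21181/16492 = -307755151/47513452 ≈ -6.4772)
(17382 + V)/((-17 + 73*(-105)) - 14135) = (17382 - 307755151/47513452)/((-17 + 73*(-105)) - 14135) = 825571067513/(47513452*((-17 - 7665) - 14135)) = 825571067513/(47513452*(-7682 - 14135)) = (825571067513/47513452)/(-21817) = (825571067513/47513452)*(-1/21817) = -825571067513/1036600982284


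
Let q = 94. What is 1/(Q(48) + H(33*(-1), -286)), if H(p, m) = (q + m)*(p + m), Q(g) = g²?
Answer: 1/63552 ≈ 1.5735e-5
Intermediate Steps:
H(p, m) = (94 + m)*(m + p) (H(p, m) = (94 + m)*(p + m) = (94 + m)*(m + p))
1/(Q(48) + H(33*(-1), -286)) = 1/(48² + ((-286)² + 94*(-286) + 94*(33*(-1)) - 9438*(-1))) = 1/(2304 + (81796 - 26884 + 94*(-33) - 286*(-33))) = 1/(2304 + (81796 - 26884 - 3102 + 9438)) = 1/(2304 + 61248) = 1/63552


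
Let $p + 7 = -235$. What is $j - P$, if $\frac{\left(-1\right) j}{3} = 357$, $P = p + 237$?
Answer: $-1066$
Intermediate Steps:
$p = -242$ ($p = -7 - 235 = -242$)
$P = -5$ ($P = -242 + 237 = -5$)
$j = -1071$ ($j = \left(-3\right) 357 = -1071$)
$j - P = -1071 - -5 = -1071 + 5 = -1066$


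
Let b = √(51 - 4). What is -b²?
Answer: -47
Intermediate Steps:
b = √47 ≈ 6.8557
-b² = -(√47)² = -1*47 = -47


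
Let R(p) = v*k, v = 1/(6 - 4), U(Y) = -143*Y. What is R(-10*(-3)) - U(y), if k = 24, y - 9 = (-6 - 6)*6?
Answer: -8997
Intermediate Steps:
y = -63 (y = 9 + (-6 - 6)*6 = 9 - 12*6 = 9 - 72 = -63)
v = 1/2 ≈ 0.50000
R(p) = 12 (R(p) = (1/2)*24 = 12)
R(-10*(-3)) - U(y) = 12 - (-143)*(-63) = 12 - 1*9009 = 12 - 9009 = -8997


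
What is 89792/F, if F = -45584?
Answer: -5612/2849 ≈ -1.9698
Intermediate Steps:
89792/F = 89792/(-45584) = 89792*(-1/45584) = -5612/2849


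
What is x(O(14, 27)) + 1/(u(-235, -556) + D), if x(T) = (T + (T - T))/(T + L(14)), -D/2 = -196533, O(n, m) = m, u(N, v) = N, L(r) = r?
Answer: 10606478/16106071 ≈ 0.65854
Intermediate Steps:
D = 393066 (D = -2*(-196533) = 393066)
x(T) = T/(14 + T) (x(T) = (T + (T - T))/(T + 14) = (T + 0)/(14 + T) = T/(14 + T))
x(O(14, 27)) + 1/(u(-235, -556) + D) = 27/(14 + 27) + 1/(-235 + 393066) = 27/41 + 1/392831 = 10606478/16106071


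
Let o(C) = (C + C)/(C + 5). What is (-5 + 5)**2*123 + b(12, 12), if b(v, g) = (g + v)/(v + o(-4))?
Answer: 6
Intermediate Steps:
o(C) = 2*C/(5 + C) (o(C) = (2*C)/(5 + C) = 2*C/(5 + C))
b(v, g) = (g + v)/(-8 + v) (b(v, g) = (g + v)/(v + 2*(-4)/(5 - 4)) = (g + v)/(v + 2*(-4)/1) = (g + v)/(v + 2*(-4)*1) = (g + v)/(v - 8) = (g + v)/(-8 + v))
(-5 + 5)**2*123 + b(12, 12) = (-5 + 5)**2*123 + (12 + 12)/(-8 + 12) = 0**2*123 + 24/4 = 0*123 + (1/4)*24 = 0 + 6 = 6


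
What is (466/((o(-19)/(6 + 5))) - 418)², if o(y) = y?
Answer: 170772624/361 ≈ 4.7305e+5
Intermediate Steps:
(466/((o(-19)/(6 + 5))) - 418)² = (466/((-19/(6 + 5))) - 418)² = (466/((-19/11)) - 418)² = (466/((-19*1/11)) - 418)² = (466/(-19/11) - 418)² = (466*(-11/19) - 418)² = (-5126/19 - 418)² = (-13068/19)² = 170772624/361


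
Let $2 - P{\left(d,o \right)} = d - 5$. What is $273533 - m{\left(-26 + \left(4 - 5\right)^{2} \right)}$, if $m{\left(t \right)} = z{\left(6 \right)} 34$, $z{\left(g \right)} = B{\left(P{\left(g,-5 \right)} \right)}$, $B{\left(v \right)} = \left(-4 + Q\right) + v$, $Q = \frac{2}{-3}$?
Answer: $\frac{820973}{3} \approx 2.7366 \cdot 10^{5}$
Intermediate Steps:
$Q = - \frac{2}{3}$ ($Q = 2 \left(- \frac{1}{3}\right) = - \frac{2}{3} \approx -0.66667$)
$P{\left(d,o \right)} = 7 - d$ ($P{\left(d,o \right)} = 2 - \left(d - 5\right) = 2 - \left(-5 + d\right) = 7 - d$)
$B{\left(v \right)} = - \frac{14}{3} + v$ ($B{\left(v \right)} = \left(-4 - \frac{2}{3}\right) + v = - \frac{14}{3} + v$)
$z{\left(g \right)} = \frac{7}{3} - g$ ($z{\left(g \right)} = - \frac{14}{3} - \left(-7 + g\right) = \frac{7}{3} - g$)
$m{\left(t \right)} = - \frac{374}{3}$ ($m{\left(t \right)} = \left(\frac{7}{3} - 6\right) 34 = \left(- \frac{11}{3}\right) 34 = - \frac{374}{3}$)
$273533 - m{\left(-26 + \left(4 - 5\right)^{2} \right)} = 273533 - - \frac{374}{3} = 273533 + \frac{374}{3} = \frac{820973}{3}$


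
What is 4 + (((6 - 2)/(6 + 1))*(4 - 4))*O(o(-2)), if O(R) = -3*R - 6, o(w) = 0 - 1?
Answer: 4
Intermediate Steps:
o(w) = -1
O(R) = -6 - 3*R
4 + (((6 - 2)/(6 + 1))*(4 - 4))*O(o(-2)) = 4 + (((6 - 2)/(6 + 1))*(4 - 4))*(-6 - 3*(-1)) = 4 + ((4/7)*0)*(-6 + 3) = 4 + ((4*(⅐))*0)*(-3) = 4 + ((4/7)*0)*(-3) = 4 + 0*(-3) = 4 + 0 = 4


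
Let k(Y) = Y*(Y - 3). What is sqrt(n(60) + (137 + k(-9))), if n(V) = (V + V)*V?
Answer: sqrt(7445) ≈ 86.284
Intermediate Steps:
n(V) = 2*V**2 (n(V) = (2*V)*V = 2*V**2)
k(Y) = Y*(-3 + Y)
sqrt(n(60) + (137 + k(-9))) = sqrt(2*60**2 + (137 - 9*(-3 - 9))) = sqrt(2*3600 + (137 - 9*(-12))) = sqrt(7200 + (137 + 108)) = sqrt(7200 + 245) = sqrt(7445)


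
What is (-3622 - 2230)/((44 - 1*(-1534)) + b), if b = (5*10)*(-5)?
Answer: -1463/332 ≈ -4.4066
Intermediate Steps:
b = -250 (b = 50*(-5) = -250)
(-3622 - 2230)/((44 - 1*(-1534)) + b) = (-3622 - 2230)/((44 - 1*(-1534)) - 250) = -5852/((44 + 1534) - 250) = -5852/(1578 - 250) = -5852/1328 = -5852*1/1328 = -1463/332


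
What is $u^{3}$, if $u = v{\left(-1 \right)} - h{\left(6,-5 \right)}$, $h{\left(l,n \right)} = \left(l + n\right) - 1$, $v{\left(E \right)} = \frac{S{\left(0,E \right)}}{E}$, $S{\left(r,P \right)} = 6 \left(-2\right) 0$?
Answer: $0$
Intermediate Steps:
$S{\left(r,P \right)} = 0$ ($S{\left(r,P \right)} = \left(-12\right) 0 = 0$)
$v{\left(E \right)} = 0$ ($v{\left(E \right)} = \frac{0}{E} = 0$)
$h{\left(l,n \right)} = -1 + l + n$
$u = 0$ ($u = 0 - \left(-1 + 6 - 5\right) = 0 - 0 = 0 + 0 = 0$)
$u^{3} = 0^{3} = 0$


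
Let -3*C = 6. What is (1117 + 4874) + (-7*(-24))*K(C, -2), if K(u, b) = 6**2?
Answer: 12039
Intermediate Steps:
C = -2 (C = -1/3*6 = -2)
K(u, b) = 36
(1117 + 4874) + (-7*(-24))*K(C, -2) = (1117 + 4874) - 7*(-24)*36 = 5991 + 168*36 = 5991 + 6048 = 12039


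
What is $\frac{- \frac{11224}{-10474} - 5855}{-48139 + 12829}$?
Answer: $\frac{30657023}{184918470} \approx 0.16579$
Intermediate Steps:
$\frac{- \frac{11224}{-10474} - 5855}{-48139 + 12829} = \frac{\left(-11224\right) \left(- \frac{1}{10474}\right) - 5855}{-35310} = \left(\frac{5612}{5237} - 5855\right) \left(- \frac{1}{35310}\right) = \left(- \frac{30657023}{5237}\right) \left(- \frac{1}{35310}\right) = \frac{30657023}{184918470}$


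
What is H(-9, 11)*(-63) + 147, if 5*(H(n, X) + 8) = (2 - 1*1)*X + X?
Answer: 1869/5 ≈ 373.80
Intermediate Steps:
H(n, X) = -8 + 2*X/5 (H(n, X) = -8 + ((2 - 1*1)*X + X)/5 = -8 + ((2 - 1)*X + X)/5 = -8 + (1*X + X)/5 = -8 + (X + X)/5 = -8 + (2*X)/5 = -8 + 2*X/5)
H(-9, 11)*(-63) + 147 = (-8 + (2/5)*11)*(-63) + 147 = (-8 + 22/5)*(-63) + 147 = -18/5*(-63) + 147 = 1134/5 + 147 = 1869/5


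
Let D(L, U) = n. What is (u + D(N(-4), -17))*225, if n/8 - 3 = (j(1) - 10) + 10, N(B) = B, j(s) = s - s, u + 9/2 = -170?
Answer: -67725/2 ≈ -33863.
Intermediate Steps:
u = -349/2 (u = -9/2 - 170 = -349/2 ≈ -174.50)
j(s) = 0
n = 24 (n = 24 + 8*((0 - 10) + 10) = 24 + 8*(-10 + 10) = 24 + 8*0 = 24 + 0 = 24)
D(L, U) = 24
(u + D(N(-4), -17))*225 = (-349/2 + 24)*225 = -301/2*225 = -67725/2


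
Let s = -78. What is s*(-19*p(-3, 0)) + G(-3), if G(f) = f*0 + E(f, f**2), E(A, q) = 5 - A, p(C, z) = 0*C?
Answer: 8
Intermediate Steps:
p(C, z) = 0
G(f) = 5 - f (G(f) = f*0 + (5 - f) = 0 + (5 - f) = 5 - f)
s*(-19*p(-3, 0)) + G(-3) = -(-1482)*0 + (5 - 1*(-3)) = -78*0 + (5 + 3) = 0 + 8 = 8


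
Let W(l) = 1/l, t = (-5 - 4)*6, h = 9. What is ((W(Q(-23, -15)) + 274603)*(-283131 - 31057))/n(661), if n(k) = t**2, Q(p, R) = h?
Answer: -194123255116/6561 ≈ -2.9587e+7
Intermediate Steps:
t = -54 (t = -9*6 = -54)
Q(p, R) = 9
n(k) = 2916 (n(k) = (-54)**2 = 2916)
((W(Q(-23, -15)) + 274603)*(-283131 - 31057))/n(661) = ((1/9 + 274603)*(-283131 - 31057))/2916 = ((1/9 + 274603)*(-314188))*(1/2916) = ((2471428/9)*(-314188))*(1/2916) = -776493020464/9*1/2916 = -194123255116/6561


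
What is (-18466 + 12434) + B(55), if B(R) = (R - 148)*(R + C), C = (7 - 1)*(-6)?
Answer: -7799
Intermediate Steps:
C = -36 (C = 6*(-6) = -36)
B(R) = (-148 + R)*(-36 + R) (B(R) = (R - 148)*(R - 36) = (-148 + R)*(-36 + R))
(-18466 + 12434) + B(55) = (-18466 + 12434) + (5328 + 55² - 184*55) = -6032 + (5328 + 3025 - 10120) = -6032 - 1767 = -7799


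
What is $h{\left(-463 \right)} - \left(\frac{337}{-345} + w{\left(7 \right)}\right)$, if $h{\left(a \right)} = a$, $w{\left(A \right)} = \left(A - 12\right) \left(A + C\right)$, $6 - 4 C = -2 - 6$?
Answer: $- \frac{282571}{690} \approx -409.52$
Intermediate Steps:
$C = \frac{7}{2}$ ($C = \frac{3}{2} - \frac{-2 - 6}{4} = \frac{3}{2} - -2 = \frac{3}{2} + 2 = \frac{7}{2} \approx 3.5$)
$w{\left(A \right)} = \left(-12 + A\right) \left(\frac{7}{2} + A\right)$ ($w{\left(A \right)} = \left(A - 12\right) \left(A + \frac{7}{2}\right) = \left(-12 + A\right) \left(\frac{7}{2} + A\right)$)
$h{\left(-463 \right)} - \left(\frac{337}{-345} + w{\left(7 \right)}\right) = -463 - \left(\frac{337}{-345} - \left(\frac{203}{2} - 49\right)\right) = -463 - \left(337 \left(- \frac{1}{345}\right) - \frac{105}{2}\right) = -463 - \left(- \frac{337}{345} - \frac{105}{2}\right) = -463 - - \frac{36899}{690} = -463 + \frac{36899}{690} = - \frac{282571}{690}$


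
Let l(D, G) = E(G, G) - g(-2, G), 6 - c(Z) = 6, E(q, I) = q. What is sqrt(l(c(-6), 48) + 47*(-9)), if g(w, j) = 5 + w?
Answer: 3*I*sqrt(42) ≈ 19.442*I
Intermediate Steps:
c(Z) = 0 (c(Z) = 6 - 1*6 = 6 - 6 = 0)
l(D, G) = -3 + G (l(D, G) = G - (5 - 2) = G - 1*3 = G - 3 = -3 + G)
sqrt(l(c(-6), 48) + 47*(-9)) = sqrt((-3 + 48) + 47*(-9)) = sqrt(45 - 423) = sqrt(-378) = 3*I*sqrt(42)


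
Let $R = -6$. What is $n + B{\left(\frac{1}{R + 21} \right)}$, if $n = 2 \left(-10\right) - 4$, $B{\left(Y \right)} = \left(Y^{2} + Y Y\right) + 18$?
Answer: $- \frac{1348}{225} \approx -5.9911$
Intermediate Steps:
$B{\left(Y \right)} = 18 + 2 Y^{2}$ ($B{\left(Y \right)} = \left(Y^{2} + Y^{2}\right) + 18 = 2 Y^{2} + 18 = 18 + 2 Y^{2}$)
$n = -24$ ($n = -20 - 4 = -24$)
$n + B{\left(\frac{1}{R + 21} \right)} = -24 + \left(18 + 2 \left(\frac{1}{-6 + 21}\right)^{2}\right) = -24 + \left(18 + 2 \left(\frac{1}{15}\right)^{2}\right) = -24 + \left(18 + \frac{2}{225}\right) = -24 + \frac{4052}{225} = - \frac{1348}{225}$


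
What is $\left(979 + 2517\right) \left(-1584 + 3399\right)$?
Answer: $6345240$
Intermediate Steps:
$\left(979 + 2517\right) \left(-1584 + 3399\right) = 3496 \cdot 1815 = 6345240$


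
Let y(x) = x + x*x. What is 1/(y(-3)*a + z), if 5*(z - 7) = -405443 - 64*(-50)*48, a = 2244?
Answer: -5/184488 ≈ -2.7102e-5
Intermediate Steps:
y(x) = x + x²
z = -251808/5 (z = 7 + (-405443 - 64*(-50)*48)/5 = 7 + (-405443 - (-3200)*48)/5 = 7 + (-405443 - 1*(-153600))/5 = 7 + (-405443 + 153600)/5 = 7 + (⅕)*(-251843) = 7 - 251843/5 = -251808/5 ≈ -50362.)
1/(y(-3)*a + z) = 1/(-3*(1 - 3)*2244 - 251808/5) = 1/(-3*(-2)*2244 - 251808/5) = 1/(6*2244 - 251808/5) = 1/(13464 - 251808/5) = 1/(-184488/5) = -5/184488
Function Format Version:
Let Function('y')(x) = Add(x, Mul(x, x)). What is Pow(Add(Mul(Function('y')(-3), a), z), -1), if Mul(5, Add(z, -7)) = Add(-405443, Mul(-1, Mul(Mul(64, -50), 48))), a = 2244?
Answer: Rational(-5, 184488) ≈ -2.7102e-5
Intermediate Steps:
Function('y')(x) = Add(x, Pow(x, 2))
z = Rational(-251808, 5) (z = Add(7, Mul(Rational(1, 5), Add(-405443, Mul(-1, Mul(Mul(64, -50), 48))))) = Add(7, Mul(Rational(1, 5), Add(-405443, Mul(-1, Mul(-3200, 48))))) = Add(7, Mul(Rational(1, 5), Add(-405443, Mul(-1, -153600)))) = Add(7, Mul(Rational(1, 5), Add(-405443, 153600))) = Add(7, Mul(Rational(1, 5), -251843)) = Add(7, Rational(-251843, 5)) = Rational(-251808, 5) ≈ -50362.)
Pow(Add(Mul(Function('y')(-3), a), z), -1) = Pow(Add(Mul(Mul(-3, Add(1, -3)), 2244), Rational(-251808, 5)), -1) = Pow(Add(Mul(Mul(-3, -2), 2244), Rational(-251808, 5)), -1) = Pow(Add(Mul(6, 2244), Rational(-251808, 5)), -1) = Pow(Add(13464, Rational(-251808, 5)), -1) = Pow(Rational(-184488, 5), -1) = Rational(-5, 184488)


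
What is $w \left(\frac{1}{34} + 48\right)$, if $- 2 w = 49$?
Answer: $- \frac{80017}{68} \approx -1176.7$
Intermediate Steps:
$w = - \frac{49}{2}$ ($w = \left(- \frac{1}{2}\right) 49 = - \frac{49}{2} \approx -24.5$)
$w \left(\frac{1}{34} + 48\right) = - \frac{49 \left(\frac{1}{34} + 48\right)}{2} = \left(- \frac{49}{2}\right) \frac{1633}{34} = - \frac{80017}{68}$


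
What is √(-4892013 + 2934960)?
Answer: I*√1957053 ≈ 1398.9*I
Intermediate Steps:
√(-4892013 + 2934960) = √(-1957053) = I*√1957053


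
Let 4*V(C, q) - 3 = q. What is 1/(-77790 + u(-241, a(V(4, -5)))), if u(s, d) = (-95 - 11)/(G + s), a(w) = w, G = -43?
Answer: -142/11046127 ≈ -1.2855e-5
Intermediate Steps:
V(C, q) = 3/4 + q/4
u(s, d) = -106/(-43 + s) (u(s, d) = (-95 - 11)/(-43 + s) = -106/(-43 + s))
1/(-77790 + u(-241, a(V(4, -5)))) = 1/(-77790 - 106/(-43 - 241)) = 1/(-77790 - 106/(-284)) = 1/(-77790 - 106*(-1/284)) = 1/(-77790 + 53/142) = 1/(-11046127/142) = -142/11046127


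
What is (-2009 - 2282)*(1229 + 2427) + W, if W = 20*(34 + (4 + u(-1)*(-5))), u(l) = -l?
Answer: -15687236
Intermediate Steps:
W = 660 (W = 20*(34 + (4 - 1*(-1)*(-5))) = 20*(34 + (4 + 1*(-5))) = 20*(34 + (4 - 5)) = 20*(34 - 1) = 20*33 = 660)
(-2009 - 2282)*(1229 + 2427) + W = (-2009 - 2282)*(1229 + 2427) + 660 = -4291*3656 + 660 = -15687896 + 660 = -15687236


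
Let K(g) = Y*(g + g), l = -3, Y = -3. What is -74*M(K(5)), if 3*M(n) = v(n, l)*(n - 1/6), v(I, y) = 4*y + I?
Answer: -93758/3 ≈ -31253.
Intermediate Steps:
v(I, y) = I + 4*y
K(g) = -6*g (K(g) = -3*(g + g) = -6*g)
M(n) = (-12 + n)*(-⅙ + n)/3 (M(n) = ((n + 4*(-3))*(n - 1/6))/3 = ((n - 12)*(n - 1*⅙))/3 = ((-12 + n)*(n - ⅙))/3 = ((-12 + n)*(-⅙ + n))/3 = (-12 + n)*(-⅙ + n)/3)
-74*M(K(5)) = -37*(-1 + 6*(-6*5))*(-12 - 6*5)/9 = -37*(-1 + 6*(-30))*(-12 - 30)/9 = -37*(-1 - 180)*(-42)/9 = -37*(-181)*(-42)/9 = -74*1267/3 = -93758/3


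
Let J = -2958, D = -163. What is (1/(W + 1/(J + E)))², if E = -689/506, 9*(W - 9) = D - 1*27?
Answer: 181627723086489/26642461671184969 ≈ 0.0068172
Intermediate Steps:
W = -109/9 (W = 9 + (-163 - 1*27)/9 = 9 + (-163 - 27)/9 = 9 + (⅑)*(-190) = 9 - 190/9 = -109/9 ≈ -12.111)
E = -689/506 (E = -689*1/506 = -689/506 ≈ -1.3617)
(1/(W + 1/(J + E)))² = (1/(-109/9 + 1/(-2958 - 689/506)))² = (1/(-109/9 + 1/(-1497437/506)))² = (1/(-109/9 - 506/1497437))² = (1/(-163225187/13476933))² = (-13476933/163225187)² = 181627723086489/26642461671184969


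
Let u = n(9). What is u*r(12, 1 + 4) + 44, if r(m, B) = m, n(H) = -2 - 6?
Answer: -52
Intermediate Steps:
n(H) = -8
u = -8
u*r(12, 1 + 4) + 44 = -8*12 + 44 = -96 + 44 = -52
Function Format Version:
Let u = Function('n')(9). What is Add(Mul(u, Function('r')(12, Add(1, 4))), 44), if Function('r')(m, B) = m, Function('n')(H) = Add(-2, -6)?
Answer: -52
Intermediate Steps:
Function('n')(H) = -8
u = -8
Add(Mul(u, Function('r')(12, Add(1, 4))), 44) = Add(Mul(-8, 12), 44) = Add(-96, 44) = -52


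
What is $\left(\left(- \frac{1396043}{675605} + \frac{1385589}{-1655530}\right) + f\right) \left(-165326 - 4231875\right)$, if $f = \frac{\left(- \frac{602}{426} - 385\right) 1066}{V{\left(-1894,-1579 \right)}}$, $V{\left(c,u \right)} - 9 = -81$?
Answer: $- \frac{5391188182675262506030013}{214413449061105} \approx -2.5144 \cdot 10^{10}$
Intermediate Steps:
$V{\left(c,u \right)} = -72$ ($V{\left(c,u \right)} = 9 - 81 = -72$)
$f = \frac{21934549}{3834}$ ($f = \frac{\left(- \frac{602}{426} - 385\right) 1066}{-72} = \left(\left(-602\right) \frac{1}{426} - 385\right) 1066 \left(- \frac{1}{72}\right) = \left(- \frac{301}{213} - 385\right) 1066 \left(- \frac{1}{72}\right) = \left(- \frac{82306}{213}\right) 1066 \left(- \frac{1}{72}\right) = \left(- \frac{87738196}{213}\right) \left(- \frac{1}{72}\right) = \frac{21934549}{3834} \approx 5721.1$)
$\left(\left(- \frac{1396043}{675605} + \frac{1385589}{-1655530}\right) + f\right) \left(-165326 - 4231875\right) = \left(\left(- \frac{1396043}{675605} + \frac{1385589}{-1655530}\right) + \frac{21934549}{3834}\right) \left(-165326 - 4231875\right) = \left(\left(\left(-1396043\right) \frac{1}{675605} + 1385589 \left(- \frac{1}{1655530}\right)\right) + \frac{21934549}{3834}\right) \left(-4397201\right) = \left(\left(- \frac{1396043}{675605} - \frac{1385589}{1655530}\right) + \frac{21934549}{3834}\right) \left(-4397201\right) = \left(- \frac{649460384827}{223696869130} + \frac{21934549}{3834}\right) \left(-4397201\right) = \frac{1226049976490786413}{214413449061105} \left(-4397201\right) = - \frac{5391188182675262506030013}{214413449061105}$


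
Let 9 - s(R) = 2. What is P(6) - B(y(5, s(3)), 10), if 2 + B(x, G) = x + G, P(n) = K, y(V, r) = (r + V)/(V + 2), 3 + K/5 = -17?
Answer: -768/7 ≈ -109.71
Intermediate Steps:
s(R) = 7 (s(R) = 9 - 1*2 = 9 - 2 = 7)
K = -100 (K = -15 + 5*(-17) = -15 - 85 = -100)
y(V, r) = (V + r)/(2 + V)
P(n) = -100
B(x, G) = -2 + G + x (B(x, G) = -2 + (x + G) = -2 + (G + x) = -2 + G + x)
P(6) - B(y(5, s(3)), 10) = -100 - (-2 + 10 + (5 + 7)/(2 + 5)) = -100 - (-2 + 10 + 12/7) = -100 - 1*68/7 = -100 - 68/7 = -768/7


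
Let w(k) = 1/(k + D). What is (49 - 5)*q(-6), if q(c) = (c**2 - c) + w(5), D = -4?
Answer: 1892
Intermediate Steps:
w(k) = 1/(-4 + k) (w(k) = 1/(k - 4) = 1/(-4 + k))
q(c) = 1 + c**2 - c (q(c) = (c**2 - c) + 1/(-4 + 5) = (c**2 - c) + 1/1 = (c**2 - c) + 1 = 1 + c**2 - c)
(49 - 5)*q(-6) = (49 - 5)*(1 + (-6)**2 - 1*(-6)) = 44*(1 + 36 + 6) = 44*43 = 1892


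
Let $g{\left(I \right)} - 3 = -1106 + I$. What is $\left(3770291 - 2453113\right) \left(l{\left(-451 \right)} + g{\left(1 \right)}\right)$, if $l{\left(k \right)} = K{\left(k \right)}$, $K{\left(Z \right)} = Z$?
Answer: $-2045577434$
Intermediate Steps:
$l{\left(k \right)} = k$
$g{\left(I \right)} = -1103 + I$ ($g{\left(I \right)} = 3 + \left(-1106 + I\right) = -1103 + I$)
$\left(3770291 - 2453113\right) \left(l{\left(-451 \right)} + g{\left(1 \right)}\right) = \left(3770291 - 2453113\right) \left(-451 + \left(-1103 + 1\right)\right) = 1317178 \left(-451 - 1102\right) = 1317178 \left(-1553\right) = -2045577434$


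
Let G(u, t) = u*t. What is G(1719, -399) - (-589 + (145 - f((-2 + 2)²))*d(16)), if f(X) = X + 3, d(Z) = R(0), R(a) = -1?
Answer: -685150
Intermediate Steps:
d(Z) = -1
G(u, t) = t*u
f(X) = 3 + X
G(1719, -399) - (-589 + (145 - f((-2 + 2)²))*d(16)) = -399*1719 - (-589 + (145 - (3 + (-2 + 2)²))*(-1)) = -685881 - (-589 + (145 - (3 + 0²))*(-1)) = -685881 - (-589 + (145 - (3 + 0))*(-1)) = -685881 - (-589 + (145 - 1*3)*(-1)) = -685881 - (-589 + (145 - 3)*(-1)) = -685881 - (-589 + 142*(-1)) = -685881 - (-589 - 142) = -685881 - 1*(-731) = -685881 + 731 = -685150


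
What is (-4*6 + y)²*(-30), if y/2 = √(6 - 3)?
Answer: -17640 + 2880*√3 ≈ -12652.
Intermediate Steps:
y = 2*√3 (y = 2*√(6 - 3) = 2*√3 ≈ 3.4641)
(-4*6 + y)²*(-30) = (-4*6 + 2*√3)²*(-30) = (-24 + 2*√3)²*(-30) = -30*(-24 + 2*√3)²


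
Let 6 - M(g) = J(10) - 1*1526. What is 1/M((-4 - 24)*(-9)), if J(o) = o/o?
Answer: 1/1531 ≈ 0.00065317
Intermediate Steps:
J(o) = 1
M(g) = 1531 (M(g) = 6 - (1 - 1*1526) = 6 - (1 - 1526) = 6 - 1*(-1525) = 6 + 1525 = 1531)
1/M((-4 - 24)*(-9)) = 1/1531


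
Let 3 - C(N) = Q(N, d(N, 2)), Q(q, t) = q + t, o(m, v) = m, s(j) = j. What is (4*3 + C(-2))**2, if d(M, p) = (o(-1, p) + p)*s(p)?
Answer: 225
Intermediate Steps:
d(M, p) = p*(-1 + p) (d(M, p) = (-1 + p)*p = p*(-1 + p))
C(N) = 1 - N (C(N) = 3 - (N + 2*(-1 + 2)) = 3 - (N + 2*1) = 3 - (N + 2) = 3 - (2 + N) = 3 + (-2 - N) = 1 - N)
(4*3 + C(-2))**2 = (4*3 + (1 - 1*(-2)))**2 = (12 + (1 + 2))**2 = (12 + 3)**2 = 15**2 = 225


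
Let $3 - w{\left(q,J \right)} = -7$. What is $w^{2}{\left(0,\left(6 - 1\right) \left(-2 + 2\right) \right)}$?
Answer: $100$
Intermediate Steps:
$w{\left(q,J \right)} = 10$ ($w{\left(q,J \right)} = 3 - -7 = 3 + 7 = 10$)
$w^{2}{\left(0,\left(6 - 1\right) \left(-2 + 2\right) \right)} = 10^{2} = 100$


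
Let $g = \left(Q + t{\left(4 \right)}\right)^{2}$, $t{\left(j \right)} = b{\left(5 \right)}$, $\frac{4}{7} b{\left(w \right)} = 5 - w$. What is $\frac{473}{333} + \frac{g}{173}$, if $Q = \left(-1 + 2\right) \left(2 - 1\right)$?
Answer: $\frac{82162}{57609} \approx 1.4262$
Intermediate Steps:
$Q = 1$ ($Q = 1 \cdot 1 = 1$)
$b{\left(w \right)} = \frac{35}{4} - \frac{7 w}{4}$ ($b{\left(w \right)} = \frac{7 \left(5 - w\right)}{4} = \frac{35}{4} - \frac{7 w}{4}$)
$t{\left(j \right)} = 0$ ($t{\left(j \right)} = \frac{35}{4} - \frac{35}{4} = 0$)
$g = 1$ ($g = \left(1 + 0\right)^{2} = 1^{2} = 1$)
$\frac{473}{333} + \frac{g}{173} = \frac{473}{333} + 1 \cdot \frac{1}{173} = 473 \cdot \frac{1}{333} + 1 \cdot \frac{1}{173} = \frac{473}{333} + \frac{1}{173} = \frac{82162}{57609}$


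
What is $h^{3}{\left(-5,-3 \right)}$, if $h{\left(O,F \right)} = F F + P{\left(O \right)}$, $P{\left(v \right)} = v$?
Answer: $64$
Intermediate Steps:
$h{\left(O,F \right)} = O + F^{2}$ ($h{\left(O,F \right)} = F F + O = F^{2} + O = O + F^{2}$)
$h^{3}{\left(-5,-3 \right)} = \left(-5 + \left(-3\right)^{2}\right)^{3} = \left(-5 + 9\right)^{3} = 4^{3} = 64$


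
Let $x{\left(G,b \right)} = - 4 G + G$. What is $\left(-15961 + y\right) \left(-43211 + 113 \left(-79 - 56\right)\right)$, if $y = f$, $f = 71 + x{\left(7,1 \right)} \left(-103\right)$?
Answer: $802562782$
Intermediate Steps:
$x{\left(G,b \right)} = - 3 G$
$f = 2234$ ($f = 71 + \left(-3\right) 7 \left(-103\right) = 71 - -2163 = 71 + 2163 = 2234$)
$y = 2234$
$\left(-15961 + y\right) \left(-43211 + 113 \left(-79 - 56\right)\right) = \left(-15961 + 2234\right) \left(-43211 + 113 \left(-79 - 56\right)\right) = - 13727 \left(-43211 + 113 \left(-135\right)\right) = - 13727 \left(-43211 - 15255\right) = \left(-13727\right) \left(-58466\right) = 802562782$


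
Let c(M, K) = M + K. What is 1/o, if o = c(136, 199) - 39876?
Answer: -1/39541 ≈ -2.5290e-5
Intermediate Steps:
c(M, K) = K + M
o = -39541 (o = (199 + 136) - 39876 = 335 - 39876 = -39541)
1/o = 1/(-39541) = -1/39541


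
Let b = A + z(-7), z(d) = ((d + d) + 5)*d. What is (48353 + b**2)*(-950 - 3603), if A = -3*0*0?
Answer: -238222066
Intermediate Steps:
A = 0 (A = 0*0 = 0)
z(d) = d*(5 + 2*d) (z(d) = (2*d + 5)*d = (5 + 2*d)*d = d*(5 + 2*d))
b = 63 (b = 0 - 7*(5 + 2*(-7)) = 0 - 7*(5 - 14) = 0 - 7*(-9) = 0 + 63 = 63)
(48353 + b**2)*(-950 - 3603) = (48353 + 63**2)*(-950 - 3603) = (48353 + 3969)*(-4553) = 52322*(-4553) = -238222066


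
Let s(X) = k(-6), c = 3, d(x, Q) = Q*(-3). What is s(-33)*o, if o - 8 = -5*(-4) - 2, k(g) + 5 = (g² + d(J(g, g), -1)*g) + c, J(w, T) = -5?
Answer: 416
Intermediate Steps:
d(x, Q) = -3*Q
k(g) = -2 + g² + 3*g (k(g) = -5 + ((g² + (-3*(-1))*g) + 3) = -5 + ((g² + 3*g) + 3) = -5 + (3 + g² + 3*g) = -2 + g² + 3*g)
o = 26 (o = 8 + (-5*(-4) - 2) = 8 + (20 - 2) = 8 + 18 = 26)
s(X) = 16 (s(X) = -2 + (-6)² + 3*(-6) = -2 + 36 - 18 = 16)
s(-33)*o = 16*26 = 416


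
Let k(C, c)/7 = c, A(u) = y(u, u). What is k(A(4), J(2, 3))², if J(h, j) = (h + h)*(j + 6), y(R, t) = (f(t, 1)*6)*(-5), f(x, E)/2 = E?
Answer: 63504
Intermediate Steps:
f(x, E) = 2*E
y(R, t) = -60 (y(R, t) = ((2*1)*6)*(-5) = (2*6)*(-5) = 12*(-5) = -60)
A(u) = -60
J(h, j) = 2*h*(6 + j) (J(h, j) = (2*h)*(6 + j) = 2*h*(6 + j))
k(C, c) = 7*c
k(A(4), J(2, 3))² = (7*(2*2*(6 + 3)))² = (7*(2*2*9))² = (7*36)² = 252² = 63504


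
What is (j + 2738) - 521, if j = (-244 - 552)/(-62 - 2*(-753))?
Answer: 800138/361 ≈ 2216.4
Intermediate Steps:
j = -199/361 (j = -796/(-62 + 1506) = -796/1444 = -796*1/1444 = -199/361 ≈ -0.55125)
(j + 2738) - 521 = (-199/361 + 2738) - 521 = 988219/361 - 521 = 800138/361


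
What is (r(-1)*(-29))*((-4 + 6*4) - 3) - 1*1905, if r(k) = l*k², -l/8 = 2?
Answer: 5983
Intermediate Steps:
l = -16 (l = -8*2 = -16)
r(k) = -16*k²
(r(-1)*(-29))*((-4 + 6*4) - 3) - 1*1905 = (-16*(-1)²*(-29))*((-4 + 6*4) - 3) - 1*1905 = (-16*1*(-29))*((-4 + 24) - 3) - 1905 = (-16*(-29))*(20 - 3) - 1905 = 464*17 - 1905 = 7888 - 1905 = 5983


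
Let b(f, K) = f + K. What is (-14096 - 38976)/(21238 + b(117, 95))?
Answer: -26536/10725 ≈ -2.4742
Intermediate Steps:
b(f, K) = K + f
(-14096 - 38976)/(21238 + b(117, 95)) = (-14096 - 38976)/(21238 + (95 + 117)) = -53072/(21238 + 212) = -53072/21450 = -53072*1/21450 = -26536/10725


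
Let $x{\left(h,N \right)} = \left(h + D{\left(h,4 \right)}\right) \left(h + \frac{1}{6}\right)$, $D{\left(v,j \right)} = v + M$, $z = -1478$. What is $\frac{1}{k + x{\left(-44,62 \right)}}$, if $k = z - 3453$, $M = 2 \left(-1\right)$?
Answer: $- \frac{1}{986} \approx -0.0010142$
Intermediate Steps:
$M = -2$
$k = -4931$ ($k = -1478 - 3453 = -4931$)
$D{\left(v,j \right)} = -2 + v$ ($D{\left(v,j \right)} = v - 2 = -2 + v$)
$x{\left(h,N \right)} = \left(-2 + 2 h\right) \left(\frac{1}{6} + h\right)$ ($x{\left(h,N \right)} = \left(h + \left(-2 + h\right)\right) \left(h + \frac{1}{6}\right) = \left(-2 + 2 h\right) \left(h + \frac{1}{6}\right) = \left(-2 + 2 h\right) \left(\frac{1}{6} + h\right)$)
$\frac{1}{k + x{\left(-44,62 \right)}} = \frac{1}{-4931 - \left(-73 - 3872\right)} = \frac{1}{-4931 + \left(- \frac{1}{3} + 2 \cdot 1936 + \frac{220}{3}\right)} = \frac{1}{-4931 + \left(- \frac{1}{3} + 3872 + \frac{220}{3}\right)} = \frac{1}{-4931 + 3945} = \frac{1}{-986} = - \frac{1}{986}$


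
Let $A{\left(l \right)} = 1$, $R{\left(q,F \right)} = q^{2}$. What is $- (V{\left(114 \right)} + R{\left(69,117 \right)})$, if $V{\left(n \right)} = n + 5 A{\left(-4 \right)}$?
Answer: $-4880$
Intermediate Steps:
$V{\left(n \right)} = 5 + n$ ($V{\left(n \right)} = n + 5 \cdot 1 = n + 5 = 5 + n$)
$- (V{\left(114 \right)} + R{\left(69,117 \right)}) = - (\left(5 + 114\right) + 69^{2}) = - (119 + 4761) = \left(-1\right) 4880 = -4880$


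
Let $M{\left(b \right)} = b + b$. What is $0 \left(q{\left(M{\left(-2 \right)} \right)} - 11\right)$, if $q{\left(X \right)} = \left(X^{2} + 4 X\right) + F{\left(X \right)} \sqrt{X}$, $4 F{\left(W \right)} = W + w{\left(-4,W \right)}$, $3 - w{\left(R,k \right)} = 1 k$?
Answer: $0$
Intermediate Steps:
$w{\left(R,k \right)} = 3 - k$ ($w{\left(R,k \right)} = 3 - 1 k = 3 - k$)
$M{\left(b \right)} = 2 b$
$F{\left(W \right)} = \frac{3}{4}$ ($F{\left(W \right)} = \frac{W - \left(-3 + W\right)}{4} = \frac{1}{4} \cdot 3 = \frac{3}{4}$)
$q{\left(X \right)} = X^{2} + 4 X + \frac{3 \sqrt{X}}{4}$ ($q{\left(X \right)} = \left(X^{2} + 4 X\right) + \frac{3 \sqrt{X}}{4} = X^{2} + 4 X + \frac{3 \sqrt{X}}{4}$)
$0 \left(q{\left(M{\left(-2 \right)} \right)} - 11\right) = 0 \left(\left(\left(2 \left(-2\right)\right)^{2} + 4 \cdot 2 \left(-2\right) + \frac{3 \sqrt{2 \left(-2\right)}}{4}\right) - 11\right) = 0 \left(\left(\left(-4\right)^{2} + 4 \left(-4\right) + \frac{3 \sqrt{-4}}{4}\right) - 11\right) = 0 \left(\left(16 - 16 + \frac{3 \cdot 2 i}{4}\right) - 11\right) = 0 \left(\left(16 - 16 + \frac{3 i}{2}\right) - 11\right) = 0 \left(\frac{3 i}{2} - 11\right) = 0 \left(-11 + \frac{3 i}{2}\right) = 0$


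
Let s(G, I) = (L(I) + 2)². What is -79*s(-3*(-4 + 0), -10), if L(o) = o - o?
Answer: -316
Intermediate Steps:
L(o) = 0
s(G, I) = 4 (s(G, I) = (0 + 2)² = 2² = 4)
-79*s(-3*(-4 + 0), -10) = -79*4 = -316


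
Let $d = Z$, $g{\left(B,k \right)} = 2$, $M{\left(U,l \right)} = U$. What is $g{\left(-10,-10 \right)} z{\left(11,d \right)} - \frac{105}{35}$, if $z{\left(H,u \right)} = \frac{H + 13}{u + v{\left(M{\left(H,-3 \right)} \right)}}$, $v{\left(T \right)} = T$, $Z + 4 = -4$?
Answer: $13$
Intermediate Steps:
$Z = -8$ ($Z = -4 - 4 = -8$)
$d = -8$
$z{\left(H,u \right)} = \frac{13 + H}{H + u}$ ($z{\left(H,u \right)} = \frac{H + 13}{u + H} = \frac{13 + H}{H + u}$)
$g{\left(-10,-10 \right)} z{\left(11,d \right)} - \frac{105}{35} = 2 \frac{13 + 11}{11 - 8} - \frac{105}{35} = 2 \cdot \frac{1}{3} \cdot 24 - 3 = 2 \cdot 8 - 3 = 16 - 3 = 13$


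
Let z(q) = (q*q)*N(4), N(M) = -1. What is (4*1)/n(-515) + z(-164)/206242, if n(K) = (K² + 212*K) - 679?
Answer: -1044474742/8010748643 ≈ -0.13038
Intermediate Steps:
n(K) = -679 + K² + 212*K
z(q) = -q² (z(q) = (q*q)*(-1) = q²*(-1) = -q²)
(4*1)/n(-515) + z(-164)/206242 = (4*1)/(-679 + (-515)² + 212*(-515)) - 1*(-164)²/206242 = 4/(-679 + 265225 - 109180) - 1*26896*(1/206242) = 4/155366 - 26896*1/206242 = 4*(1/155366) - 13448/103121 = 2/77683 - 13448/103121 = -1044474742/8010748643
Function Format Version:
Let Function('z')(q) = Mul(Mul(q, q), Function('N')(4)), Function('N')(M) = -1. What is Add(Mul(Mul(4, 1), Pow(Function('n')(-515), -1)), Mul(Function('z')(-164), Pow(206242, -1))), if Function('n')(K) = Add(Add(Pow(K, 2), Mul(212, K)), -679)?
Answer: Rational(-1044474742, 8010748643) ≈ -0.13038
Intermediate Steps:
Function('n')(K) = Add(-679, Pow(K, 2), Mul(212, K))
Function('z')(q) = Mul(-1, Pow(q, 2)) (Function('z')(q) = Mul(Mul(q, q), -1) = Mul(Pow(q, 2), -1) = Mul(-1, Pow(q, 2)))
Add(Mul(Mul(4, 1), Pow(Function('n')(-515), -1)), Mul(Function('z')(-164), Pow(206242, -1))) = Add(Mul(Mul(4, 1), Pow(Add(-679, Pow(-515, 2), Mul(212, -515)), -1)), Mul(Mul(-1, Pow(-164, 2)), Pow(206242, -1))) = Add(Mul(4, Pow(Add(-679, 265225, -109180), -1)), Mul(Mul(-1, 26896), Rational(1, 206242))) = Add(Mul(4, Pow(155366, -1)), Mul(-26896, Rational(1, 206242))) = Add(Mul(4, Rational(1, 155366)), Rational(-13448, 103121)) = Add(Rational(2, 77683), Rational(-13448, 103121)) = Rational(-1044474742, 8010748643)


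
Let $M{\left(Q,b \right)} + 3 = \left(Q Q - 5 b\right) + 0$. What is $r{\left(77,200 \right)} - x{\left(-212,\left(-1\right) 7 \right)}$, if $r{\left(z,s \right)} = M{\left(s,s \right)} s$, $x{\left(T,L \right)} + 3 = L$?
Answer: $7799410$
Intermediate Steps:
$M{\left(Q,b \right)} = -3 + Q^{2} - 5 b$ ($M{\left(Q,b \right)} = -3 + \left(\left(Q Q - 5 b\right) + 0\right) = -3 + \left(\left(Q^{2} - 5 b\right) + 0\right) = -3 + \left(Q^{2} - 5 b\right) = -3 + Q^{2} - 5 b$)
$x{\left(T,L \right)} = -3 + L$
$r{\left(z,s \right)} = s \left(-3 + s^{2} - 5 s\right)$ ($r{\left(z,s \right)} = \left(-3 + s^{2} - 5 s\right) s = s \left(-3 + s^{2} - 5 s\right)$)
$r{\left(77,200 \right)} - x{\left(-212,\left(-1\right) 7 \right)} = 200 \left(-3 + 200^{2} - 1000\right) - \left(-3 - 7\right) = 200 \left(-3 + 40000 - 1000\right) - \left(-3 - 7\right) = 200 \cdot 38997 - -10 = 7799400 + 10 = 7799410$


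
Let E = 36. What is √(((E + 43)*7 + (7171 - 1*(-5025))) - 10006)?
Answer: √2743 ≈ 52.374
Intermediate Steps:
√(((E + 43)*7 + (7171 - 1*(-5025))) - 10006) = √(((36 + 43)*7 + (7171 - 1*(-5025))) - 10006) = √((79*7 + (7171 + 5025)) - 10006) = √((553 + 12196) - 10006) = √(12749 - 10006) = √2743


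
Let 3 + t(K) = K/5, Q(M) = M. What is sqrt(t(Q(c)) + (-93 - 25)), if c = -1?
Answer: I*sqrt(3030)/5 ≈ 11.009*I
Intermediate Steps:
t(K) = -3 + K/5
sqrt(t(Q(c)) + (-93 - 25)) = sqrt((-3 + (1/5)*(-1)) + (-93 - 25)) = sqrt((-3 - 1/5) - 118) = sqrt(-16/5 - 118) = sqrt(-606/5) = I*sqrt(3030)/5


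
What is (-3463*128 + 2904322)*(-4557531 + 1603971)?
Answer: -7268882466480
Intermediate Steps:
(-3463*128 + 2904322)*(-4557531 + 1603971) = (-443264 + 2904322)*(-2953560) = 2461058*(-2953560) = -7268882466480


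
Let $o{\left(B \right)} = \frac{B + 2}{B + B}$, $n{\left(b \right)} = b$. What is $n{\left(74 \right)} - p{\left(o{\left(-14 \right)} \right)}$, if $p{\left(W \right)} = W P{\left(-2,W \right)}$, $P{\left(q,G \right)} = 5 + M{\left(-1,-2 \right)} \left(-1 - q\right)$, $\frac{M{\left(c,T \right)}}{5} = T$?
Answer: $\frac{533}{7} \approx 76.143$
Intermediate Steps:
$M{\left(c,T \right)} = 5 T$
$o{\left(B \right)} = \frac{2 + B}{2 B}$
$P{\left(q,G \right)} = 15 + 10 q$ ($P{\left(q,G \right)} = 5 + 5 \left(-2\right) \left(-1 - q\right) = 5 - 10 \left(-1 - q\right) = 5 + \left(10 + 10 q\right) = 15 + 10 q$)
$p{\left(W \right)} = - 5 W$ ($p{\left(W \right)} = W \left(15 + 10 \left(-2\right)\right) = W \left(15 - 20\right) = W \left(-5\right) = - 5 W$)
$n{\left(74 \right)} - p{\left(o{\left(-14 \right)} \right)} = 74 - - 5 \frac{2 - 14}{2 \left(-14\right)} = 74 - - 5 \cdot \frac{1}{2} \left(- \frac{1}{14}\right) \left(-12\right) = 74 - \left(-5\right) \frac{3}{7} = 74 - - \frac{15}{7} = 74 + \frac{15}{7} = \frac{533}{7}$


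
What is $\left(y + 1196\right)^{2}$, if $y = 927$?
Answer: $4507129$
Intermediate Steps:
$\left(y + 1196\right)^{2} = \left(927 + 1196\right)^{2} = 2123^{2} = 4507129$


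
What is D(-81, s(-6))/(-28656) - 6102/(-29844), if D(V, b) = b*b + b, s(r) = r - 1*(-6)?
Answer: 339/1658 ≈ 0.20446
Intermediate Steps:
s(r) = 6 + r (s(r) = r + 6 = 6 + r)
D(V, b) = b + b**2 (D(V, b) = b**2 + b = b + b**2)
D(-81, s(-6))/(-28656) - 6102/(-29844) = ((6 - 6)*(1 + (6 - 6)))/(-28656) - 6102/(-29844) = (0*(1 + 0))*(-1/28656) - 6102*(-1/29844) = (0*1)*(-1/28656) + 339/1658 = 0*(-1/28656) + 339/1658 = 0 + 339/1658 = 339/1658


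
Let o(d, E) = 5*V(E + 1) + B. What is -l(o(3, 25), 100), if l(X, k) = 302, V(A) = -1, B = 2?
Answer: -302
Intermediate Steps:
o(d, E) = -3 (o(d, E) = 5*(-1) + 2 = -5 + 2 = -3)
-l(o(3, 25), 100) = -1*302 = -302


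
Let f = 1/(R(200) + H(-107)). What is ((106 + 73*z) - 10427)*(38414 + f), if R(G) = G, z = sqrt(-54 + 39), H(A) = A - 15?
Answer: -30924740053/78 + 218729389*I*sqrt(15)/78 ≈ -3.9647e+8 + 1.0861e+7*I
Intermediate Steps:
H(A) = -15 + A
z = I*sqrt(15) (z = sqrt(-15) = I*sqrt(15) ≈ 3.873*I)
f = 1/78 (f = 1/(200 + (-15 - 107)) = 1/(200 - 122) = 1/78 ≈ 0.012821)
((106 + 73*z) - 10427)*(38414 + f) = ((106 + 73*(I*sqrt(15))) - 10427)*(38414 + 1/78) = ((106 + 73*I*sqrt(15)) - 10427)*(2996293/78) = (-10321 + 73*I*sqrt(15))*(2996293/78) = -30924740053/78 + 218729389*I*sqrt(15)/78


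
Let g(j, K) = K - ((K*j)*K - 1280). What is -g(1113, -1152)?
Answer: 1477066624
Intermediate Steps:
g(j, K) = 1280 + K - j*K**2 (g(j, K) = K - (j*K**2 - 1280) = K - (-1280 + j*K**2) = K + (1280 - j*K**2) = 1280 + K - j*K**2)
-g(1113, -1152) = -(1280 - 1152 - 1*1113*(-1152)**2) = -(1280 - 1152 - 1*1113*1327104) = -(1280 - 1152 - 1477066752) = -1*(-1477066624) = 1477066624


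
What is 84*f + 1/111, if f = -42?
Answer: -391607/111 ≈ -3528.0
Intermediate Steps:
84*f + 1/111 = 84*(-42) + 1/111 = -3528 + 1/111 = -391607/111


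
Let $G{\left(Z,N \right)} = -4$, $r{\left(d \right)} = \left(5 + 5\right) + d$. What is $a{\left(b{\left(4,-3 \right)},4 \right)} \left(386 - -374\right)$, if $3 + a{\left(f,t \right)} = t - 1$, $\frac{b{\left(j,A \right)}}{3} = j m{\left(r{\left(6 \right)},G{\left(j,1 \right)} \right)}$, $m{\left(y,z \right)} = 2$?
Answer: $0$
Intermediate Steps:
$r{\left(d \right)} = 10 + d$
$b{\left(j,A \right)} = 6 j$ ($b{\left(j,A \right)} = 3 j 2 = 3 \cdot 2 j = 6 j$)
$a{\left(f,t \right)} = -4 + t$ ($a{\left(f,t \right)} = -3 + \left(t - 1\right) = -3 + \left(-1 + t\right) = -4 + t$)
$a{\left(b{\left(4,-3 \right)},4 \right)} \left(386 - -374\right) = \left(-4 + 4\right) \left(386 - -374\right) = 0 \left(386 + 374\right) = 0 \cdot 760 = 0$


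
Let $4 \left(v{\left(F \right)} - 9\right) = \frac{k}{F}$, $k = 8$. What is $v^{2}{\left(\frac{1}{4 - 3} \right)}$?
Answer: $121$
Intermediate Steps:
$v{\left(F \right)} = 9 + \frac{2}{F}$ ($v{\left(F \right)} = 9 + \frac{8 \frac{1}{F}}{4} = 9 + \frac{2}{F}$)
$v^{2}{\left(\frac{1}{4 - 3} \right)} = \left(9 + \frac{2}{\frac{1}{4 - 3}}\right)^{2} = \left(9 + \frac{2}{1^{-1}}\right)^{2} = \left(9 + \frac{2}{1}\right)^{2} = \left(9 + 2 \cdot 1\right)^{2} = \left(9 + 2\right)^{2} = 11^{2} = 121$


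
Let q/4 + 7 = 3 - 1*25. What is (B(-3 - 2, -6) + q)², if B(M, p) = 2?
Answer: 12996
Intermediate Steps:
q = -116 (q = -28 + 4*(3 - 1*25) = -28 + 4*(3 - 25) = -28 + 4*(-22) = -28 - 88 = -116)
(B(-3 - 2, -6) + q)² = (2 - 116)² = (-114)² = 12996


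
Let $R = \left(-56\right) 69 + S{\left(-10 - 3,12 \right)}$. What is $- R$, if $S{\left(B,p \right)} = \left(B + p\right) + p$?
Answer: $3853$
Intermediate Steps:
$S{\left(B,p \right)} = B + 2 p$
$R = -3853$ ($R = \left(-56\right) 69 + \left(\left(-10 - 3\right) + 2 \cdot 12\right) = -3864 + \left(\left(-10 - 3\right) + 24\right) = -3864 + \left(-13 + 24\right) = -3864 + 11 = -3853$)
$- R = \left(-1\right) \left(-3853\right) = 3853$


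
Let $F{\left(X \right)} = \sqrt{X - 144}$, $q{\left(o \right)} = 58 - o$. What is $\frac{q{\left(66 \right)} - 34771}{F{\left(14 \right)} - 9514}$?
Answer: $\frac{165443703}{45258163} + \frac{34779 i \sqrt{130}}{90516326} \approx 3.6556 + 0.0043809 i$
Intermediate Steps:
$F{\left(X \right)} = \sqrt{-144 + X}$
$\frac{q{\left(66 \right)} - 34771}{F{\left(14 \right)} - 9514} = \frac{\left(58 - 66\right) - 34771}{\sqrt{-144 + 14} - 9514} = \frac{\left(58 - 66\right) - 34771}{\sqrt{-130} - 9514} = \frac{-8 - 34771}{i \sqrt{130} - 9514} = - \frac{34779}{-9514 + i \sqrt{130}}$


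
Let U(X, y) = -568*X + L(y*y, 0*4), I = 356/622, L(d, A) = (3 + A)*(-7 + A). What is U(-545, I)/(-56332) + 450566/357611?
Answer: -85313267417/20144942852 ≈ -4.2350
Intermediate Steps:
L(d, A) = (-7 + A)*(3 + A)
I = 178/311 (I = 356*(1/622) = 178/311 ≈ 0.57235)
U(X, y) = -21 - 568*X (U(X, y) = -568*X + (-21 + (0*4)**2 - 0*4) = -568*X + (-21 + 0**2 - 4*0) = -568*X + (-21 + 0 + 0) = -568*X - 21 = -21 - 568*X)
U(-545, I)/(-56332) + 450566/357611 = (-21 - 568*(-545))/(-56332) + 450566/357611 = (-21 + 309560)*(-1/56332) + 450566*(1/357611) = 309539*(-1/56332) + 450566/357611 = -309539/56332 + 450566/357611 = -85313267417/20144942852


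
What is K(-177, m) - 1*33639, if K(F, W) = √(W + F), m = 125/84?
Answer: -33639 + I*√309603/42 ≈ -33639.0 + 13.248*I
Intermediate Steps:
m = 125/84 (m = 125*(1/84) = 125/84 ≈ 1.4881)
K(F, W) = √(F + W)
K(-177, m) - 1*33639 = √(-177 + 125/84) - 1*33639 = √(-14743/84) - 33639 = I*√309603/42 - 33639 = -33639 + I*√309603/42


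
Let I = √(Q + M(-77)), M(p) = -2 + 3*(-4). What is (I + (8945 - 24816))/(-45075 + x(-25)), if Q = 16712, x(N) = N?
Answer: 15871/45100 - √138/4100 ≈ 0.34904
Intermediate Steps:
M(p) = -14 (M(p) = -2 - 12 = -14)
I = 11*√138 (I = √(16712 - 14) = √16698 = 11*√138 ≈ 129.22)
(I + (8945 - 24816))/(-45075 + x(-25)) = (11*√138 + (8945 - 24816))/(-45075 - 25) = (11*√138 - 15871)/(-45100) = (-15871 + 11*√138)*(-1/45100) = 15871/45100 - √138/4100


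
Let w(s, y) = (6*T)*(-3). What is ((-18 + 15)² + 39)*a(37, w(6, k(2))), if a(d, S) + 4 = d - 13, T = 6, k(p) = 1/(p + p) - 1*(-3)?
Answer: 960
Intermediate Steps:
k(p) = 3 + 1/(2*p) (k(p) = 1/(2*p) + 3 = 3 + 1/(2*p))
w(s, y) = -108 (w(s, y) = (6*6)*(-3) = 36*(-3) = -108)
a(d, S) = -17 + d (a(d, S) = -4 + (d - 13) = -4 + (-13 + d) = -17 + d)
((-18 + 15)² + 39)*a(37, w(6, k(2))) = ((-18 + 15)² + 39)*(-17 + 37) = ((-3)² + 39)*20 = (9 + 39)*20 = 48*20 = 960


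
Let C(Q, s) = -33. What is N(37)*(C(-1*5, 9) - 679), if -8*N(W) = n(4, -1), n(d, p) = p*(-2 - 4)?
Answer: 534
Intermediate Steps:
n(d, p) = -6*p (n(d, p) = p*(-6) = -6*p)
N(W) = -¾ (N(W) = -(-3)*(-1)/4 = -⅛*6 = -¾)
N(37)*(C(-1*5, 9) - 679) = -3*(-33 - 679)/4 = -¾*(-712) = 534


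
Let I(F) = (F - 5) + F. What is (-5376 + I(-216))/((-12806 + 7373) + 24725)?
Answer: -5813/19292 ≈ -0.30132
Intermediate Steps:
I(F) = -5 + 2*F (I(F) = (-5 + F) + F = -5 + 2*F)
(-5376 + I(-216))/((-12806 + 7373) + 24725) = (-5376 + (-5 + 2*(-216)))/((-12806 + 7373) + 24725) = (-5376 + (-5 - 432))/(-5433 + 24725) = (-5376 - 437)/19292 = -5813*1/19292 = -5813/19292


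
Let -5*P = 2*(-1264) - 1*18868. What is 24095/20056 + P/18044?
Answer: 650742269/452363080 ≈ 1.4385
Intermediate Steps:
P = 21396/5 (P = -(2*(-1264) - 1*18868)/5 = -(-2528 - 18868)/5 = -1/5*(-21396) = 21396/5 ≈ 4279.2)
24095/20056 + P/18044 = 24095/20056 + (21396/5)/18044 = 24095*(1/20056) + (21396/5)*(1/18044) = 24095/20056 + 5349/22555 = 650742269/452363080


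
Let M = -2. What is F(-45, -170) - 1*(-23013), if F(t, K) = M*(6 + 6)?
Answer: 22989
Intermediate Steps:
F(t, K) = -24 (F(t, K) = -2*(6 + 6) = -2*12 = -24)
F(-45, -170) - 1*(-23013) = -24 - 1*(-23013) = -24 + 23013 = 22989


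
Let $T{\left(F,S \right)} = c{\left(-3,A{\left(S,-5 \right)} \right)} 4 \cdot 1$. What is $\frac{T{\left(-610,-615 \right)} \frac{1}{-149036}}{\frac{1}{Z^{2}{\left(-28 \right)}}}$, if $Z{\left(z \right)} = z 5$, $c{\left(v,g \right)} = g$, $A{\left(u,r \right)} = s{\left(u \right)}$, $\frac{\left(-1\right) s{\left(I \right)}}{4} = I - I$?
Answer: $0$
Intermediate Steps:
$s{\left(I \right)} = 0$ ($s{\left(I \right)} = - 4 \left(I - I\right) = \left(-4\right) 0 = 0$)
$A{\left(u,r \right)} = 0$
$Z{\left(z \right)} = 5 z$
$T{\left(F,S \right)} = 0$ ($T{\left(F,S \right)} = 0 \cdot 4 \cdot 1 = 0 \cdot 1 = 0$)
$\frac{T{\left(-610,-615 \right)} \frac{1}{-149036}}{\frac{1}{Z^{2}{\left(-28 \right)}}} = \frac{0 \frac{1}{-149036}}{\frac{1}{\left(5 \left(-28\right)\right)^{2}}} = \frac{0 \left(- \frac{1}{149036}\right)}{\frac{1}{\left(-140\right)^{2}}} = \frac{0}{\frac{1}{19600}} = 0 \frac{1}{\frac{1}{19600}} = 0 \cdot 19600 = 0$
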